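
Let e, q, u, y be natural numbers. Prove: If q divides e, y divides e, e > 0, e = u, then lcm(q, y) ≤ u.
q divides e and y divides e, so lcm(q, y) divides e. Since e > 0, lcm(q, y) ≤ e. e = u, so lcm(q, y) ≤ u.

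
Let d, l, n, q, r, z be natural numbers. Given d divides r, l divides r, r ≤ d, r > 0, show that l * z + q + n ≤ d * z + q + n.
Because d divides r and r > 0, d ≤ r. Since r ≤ d, r = d. l divides r and r > 0, so l ≤ r. r = d, so l ≤ d. By multiplying by a non-negative, l * z ≤ d * z. Then l * z + q ≤ d * z + q. Then l * z + q + n ≤ d * z + q + n.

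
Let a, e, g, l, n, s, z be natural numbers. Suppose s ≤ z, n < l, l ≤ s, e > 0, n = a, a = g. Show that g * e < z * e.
n = a and n < l, hence a < l. From l ≤ s and s ≤ z, l ≤ z. a < l, so a < z. Because a = g, g < z. Using e > 0, by multiplying by a positive, g * e < z * e.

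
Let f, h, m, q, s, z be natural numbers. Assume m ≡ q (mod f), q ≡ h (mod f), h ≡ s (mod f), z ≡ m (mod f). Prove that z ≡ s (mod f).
z ≡ m (mod f) and m ≡ q (mod f), hence z ≡ q (mod f). Since q ≡ h (mod f), z ≡ h (mod f). Since h ≡ s (mod f), z ≡ s (mod f).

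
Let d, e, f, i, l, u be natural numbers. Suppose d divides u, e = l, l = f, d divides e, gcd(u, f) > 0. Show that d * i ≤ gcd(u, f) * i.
e = l and l = f, therefore e = f. d divides e, so d divides f. d divides u, so d divides gcd(u, f). gcd(u, f) > 0, so d ≤ gcd(u, f). By multiplying by a non-negative, d * i ≤ gcd(u, f) * i.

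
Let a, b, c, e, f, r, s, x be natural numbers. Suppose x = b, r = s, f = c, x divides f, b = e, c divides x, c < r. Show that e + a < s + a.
f = c and x divides f, therefore x divides c. Since c divides x, c = x. x = b, so c = b. b = e, so c = e. r = s and c < r, therefore c < s. Since c = e, e < s. Then e + a < s + a.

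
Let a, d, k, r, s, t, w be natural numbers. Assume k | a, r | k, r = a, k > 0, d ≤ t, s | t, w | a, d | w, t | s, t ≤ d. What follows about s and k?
s ≤ k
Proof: d ≤ t and t ≤ d, hence d = t. t | s and s | t, thus t = s. From d = t, d = s. Since r = a and r | k, a | k. k | a, so a = k. Because d | w and w | a, d | a. Since a = k, d | k. d = s, so s | k. k > 0, so s ≤ k.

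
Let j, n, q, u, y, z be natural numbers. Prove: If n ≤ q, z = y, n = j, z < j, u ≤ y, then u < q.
n = j and n ≤ q, therefore j ≤ q. From z < j, z < q. Since z = y, y < q. Since u ≤ y, u < q.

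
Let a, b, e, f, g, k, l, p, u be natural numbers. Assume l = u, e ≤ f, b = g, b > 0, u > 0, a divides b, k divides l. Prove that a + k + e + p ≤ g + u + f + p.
Since a divides b and b > 0, a ≤ b. Since b = g, a ≤ g. l = u and k divides l, so k divides u. Since u > 0, k ≤ u. e ≤ f, hence e + p ≤ f + p. From k ≤ u, k + e + p ≤ u + f + p. Since a ≤ g, a + k + e + p ≤ g + u + f + p.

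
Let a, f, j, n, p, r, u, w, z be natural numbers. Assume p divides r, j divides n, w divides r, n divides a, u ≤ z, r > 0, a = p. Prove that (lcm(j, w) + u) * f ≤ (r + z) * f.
a = p and n divides a, so n divides p. Since j divides n, j divides p. p divides r, so j divides r. Since w divides r, lcm(j, w) divides r. Since r > 0, lcm(j, w) ≤ r. Since u ≤ z, lcm(j, w) + u ≤ r + z. By multiplying by a non-negative, (lcm(j, w) + u) * f ≤ (r + z) * f.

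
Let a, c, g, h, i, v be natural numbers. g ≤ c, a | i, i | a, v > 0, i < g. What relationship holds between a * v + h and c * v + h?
a * v + h < c * v + h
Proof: i | a and a | i, thus i = a. Since i < g, a < g. g ≤ c, so a < c. From v > 0, a * v < c * v. Then a * v + h < c * v + h.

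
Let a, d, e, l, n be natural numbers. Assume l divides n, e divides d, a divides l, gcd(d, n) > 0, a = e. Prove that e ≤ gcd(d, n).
From a divides l and l divides n, a divides n. From a = e, e divides n. e divides d, so e divides gcd(d, n). Since gcd(d, n) > 0, e ≤ gcd(d, n).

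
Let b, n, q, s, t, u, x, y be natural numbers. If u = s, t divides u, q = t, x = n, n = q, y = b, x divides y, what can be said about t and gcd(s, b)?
t divides gcd(s, b)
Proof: u = s and t divides u, therefore t divides s. x = n and n = q, so x = q. y = b and x divides y, hence x divides b. x = q, so q divides b. Since q = t, t divides b. t divides s, so t divides gcd(s, b).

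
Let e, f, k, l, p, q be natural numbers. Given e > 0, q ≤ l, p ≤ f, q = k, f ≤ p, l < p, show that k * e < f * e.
p ≤ f and f ≤ p, therefore p = f. Since q ≤ l and l < p, q < p. p = f, so q < f. Since q = k, k < f. Combining with e > 0, by multiplying by a positive, k * e < f * e.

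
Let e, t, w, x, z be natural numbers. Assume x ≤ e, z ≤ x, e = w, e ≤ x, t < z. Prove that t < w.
x ≤ e and e ≤ x, therefore x = e. From e = w, x = w. t < z and z ≤ x, therefore t < x. Since x = w, t < w.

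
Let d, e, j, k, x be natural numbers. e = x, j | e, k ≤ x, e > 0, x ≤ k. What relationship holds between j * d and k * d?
j * d ≤ k * d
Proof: From x ≤ k and k ≤ x, x = k. e = x, so e = k. j | e and e > 0, therefore j ≤ e. Since e = k, j ≤ k. Then j * d ≤ k * d.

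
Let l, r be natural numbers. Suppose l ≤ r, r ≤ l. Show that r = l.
Since l ≤ r and r ≤ l, l = r. Then r = l.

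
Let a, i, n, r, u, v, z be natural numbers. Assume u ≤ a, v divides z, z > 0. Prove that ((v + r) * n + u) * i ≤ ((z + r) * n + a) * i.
v divides z and z > 0, thus v ≤ z. Then v + r ≤ z + r. By multiplying by a non-negative, (v + r) * n ≤ (z + r) * n. u ≤ a, so (v + r) * n + u ≤ (z + r) * n + a. By multiplying by a non-negative, ((v + r) * n + u) * i ≤ ((z + r) * n + a) * i.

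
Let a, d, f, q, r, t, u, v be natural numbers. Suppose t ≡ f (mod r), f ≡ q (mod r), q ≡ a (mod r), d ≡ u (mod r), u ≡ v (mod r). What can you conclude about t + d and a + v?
t + d ≡ a + v (mod r)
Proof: From t ≡ f (mod r) and f ≡ q (mod r), t ≡ q (mod r). Since q ≡ a (mod r), t ≡ a (mod r). From d ≡ u (mod r) and u ≡ v (mod r), d ≡ v (mod r). Combining with t ≡ a (mod r), by adding congruences, t + d ≡ a + v (mod r).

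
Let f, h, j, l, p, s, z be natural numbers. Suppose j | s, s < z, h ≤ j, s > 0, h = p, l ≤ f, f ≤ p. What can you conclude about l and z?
l < z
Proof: l ≤ f and f ≤ p, therefore l ≤ p. h = p and h ≤ j, hence p ≤ j. Since l ≤ p, l ≤ j. j | s and s > 0, therefore j ≤ s. s < z, so j < z. Since l ≤ j, l < z.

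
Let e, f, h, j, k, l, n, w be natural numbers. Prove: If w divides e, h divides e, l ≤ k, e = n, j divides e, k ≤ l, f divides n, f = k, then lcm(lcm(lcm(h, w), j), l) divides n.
h divides e and w divides e, therefore lcm(h, w) divides e. Since j divides e, lcm(lcm(h, w), j) divides e. Since e = n, lcm(lcm(h, w), j) divides n. k ≤ l and l ≤ k, hence k = l. f = k, so f = l. Since f divides n, l divides n. Since lcm(lcm(h, w), j) divides n, lcm(lcm(lcm(h, w), j), l) divides n.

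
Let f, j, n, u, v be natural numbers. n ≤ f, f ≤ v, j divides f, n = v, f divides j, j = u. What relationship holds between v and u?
v = u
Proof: Since n = v and n ≤ f, v ≤ f. f ≤ v, so v = f. From f divides j and j divides f, f = j. Since v = f, v = j. Since j = u, v = u.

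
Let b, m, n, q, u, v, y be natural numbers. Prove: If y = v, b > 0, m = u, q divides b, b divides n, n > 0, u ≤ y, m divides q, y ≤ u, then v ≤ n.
u ≤ y and y ≤ u, hence u = y. Because y = v, u = v. m divides q and q divides b, hence m divides b. Since b > 0, m ≤ b. From m = u, u ≤ b. b divides n and n > 0, hence b ≤ n. u ≤ b, so u ≤ n. Since u = v, v ≤ n.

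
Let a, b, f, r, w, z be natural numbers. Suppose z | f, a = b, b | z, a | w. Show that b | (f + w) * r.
b | z and z | f, hence b | f. a = b and a | w, thus b | w. Since b | f, b | f + w. Then b | (f + w) * r.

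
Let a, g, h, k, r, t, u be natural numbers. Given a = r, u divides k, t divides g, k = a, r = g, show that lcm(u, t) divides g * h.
k = a and a = r, therefore k = r. r = g, so k = g. Since u divides k, u divides g. Because t divides g, lcm(u, t) divides g. Then lcm(u, t) divides g * h.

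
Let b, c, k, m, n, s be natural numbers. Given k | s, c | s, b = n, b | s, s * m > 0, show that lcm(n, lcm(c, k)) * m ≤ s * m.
Because b = n and b | s, n | s. c | s and k | s, hence lcm(c, k) | s. n | s, so lcm(n, lcm(c, k)) | s. Then lcm(n, lcm(c, k)) * m | s * m. s * m > 0, so lcm(n, lcm(c, k)) * m ≤ s * m.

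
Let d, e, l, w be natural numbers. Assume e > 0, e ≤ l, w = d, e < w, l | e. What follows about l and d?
l < d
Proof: l | e and e > 0, hence l ≤ e. Since e ≤ l, e = l. Since w = d and e < w, e < d. e = l, so l < d.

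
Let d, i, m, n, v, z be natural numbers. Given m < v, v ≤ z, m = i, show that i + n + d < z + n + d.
Because m < v and v ≤ z, m < z. m = i, so i < z. Then i + n < z + n. Then i + n + d < z + n + d.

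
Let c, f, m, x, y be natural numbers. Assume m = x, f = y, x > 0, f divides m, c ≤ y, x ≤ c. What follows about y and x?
y = x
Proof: From x ≤ c and c ≤ y, x ≤ y. f = y and f divides m, so y divides m. Since m = x, y divides x. Since x > 0, y ≤ x. Since x ≤ y, x = y. Then y = x.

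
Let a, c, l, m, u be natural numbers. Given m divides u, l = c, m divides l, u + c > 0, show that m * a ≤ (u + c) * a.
Since l = c and m divides l, m divides c. m divides u, so m divides u + c. Since u + c > 0, m ≤ u + c. By multiplying by a non-negative, m * a ≤ (u + c) * a.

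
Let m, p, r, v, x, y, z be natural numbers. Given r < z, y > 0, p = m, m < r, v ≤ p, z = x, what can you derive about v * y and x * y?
v * y < x * y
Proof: Since p = m and v ≤ p, v ≤ m. Because m < r, v < r. z = x and r < z, hence r < x. Since v < r, v < x. Using y > 0, by multiplying by a positive, v * y < x * y.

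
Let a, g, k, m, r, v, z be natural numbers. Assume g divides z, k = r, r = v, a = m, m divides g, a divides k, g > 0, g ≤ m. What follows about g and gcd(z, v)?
g divides gcd(z, v)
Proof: m divides g and g > 0, so m ≤ g. Since g ≤ m, m = g. From a = m, a = g. Since k = r and r = v, k = v. a divides k, so a divides v. a = g, so g divides v. g divides z, so g divides gcd(z, v).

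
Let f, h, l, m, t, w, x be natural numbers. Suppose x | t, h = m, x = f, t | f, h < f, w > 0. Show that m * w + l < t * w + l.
Because x = f and x | t, f | t. t | f, so f = t. h = m and h < f, so m < f. Since f = t, m < t. Since w > 0, m * w < t * w. Then m * w + l < t * w + l.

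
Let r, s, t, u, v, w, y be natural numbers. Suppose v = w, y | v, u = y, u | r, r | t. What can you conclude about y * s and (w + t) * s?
y * s | (w + t) * s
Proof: v = w and y | v, so y | w. Since u | r and r | t, u | t. Since u = y, y | t. Since y | w, y | w + t. Then y * s | (w + t) * s.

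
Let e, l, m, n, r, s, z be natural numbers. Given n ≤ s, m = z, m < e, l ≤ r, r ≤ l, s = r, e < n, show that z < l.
r ≤ l and l ≤ r, hence r = l. s = r, so s = l. m < e and e < n, hence m < n. Since m = z, z < n. Since n ≤ s, z < s. Because s = l, z < l.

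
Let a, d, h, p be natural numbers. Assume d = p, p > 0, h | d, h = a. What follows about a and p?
a ≤ p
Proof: Since d = p and h | d, h | p. Because h = a, a | p. Since p > 0, a ≤ p.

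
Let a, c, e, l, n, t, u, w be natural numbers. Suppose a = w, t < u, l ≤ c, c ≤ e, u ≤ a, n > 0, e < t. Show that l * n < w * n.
l ≤ c and c ≤ e, so l ≤ e. e < t and t < u, therefore e < u. l ≤ e, so l < u. a = w and u ≤ a, hence u ≤ w. l < u, so l < w. n > 0, so l * n < w * n.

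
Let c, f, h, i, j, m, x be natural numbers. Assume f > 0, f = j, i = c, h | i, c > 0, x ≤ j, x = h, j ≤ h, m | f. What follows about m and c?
m ≤ c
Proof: x = h and x ≤ j, therefore h ≤ j. Since j ≤ h, j = h. m | f and f > 0, therefore m ≤ f. f = j, so m ≤ j. Since j = h, m ≤ h. i = c and h | i, hence h | c. c > 0, so h ≤ c. Because m ≤ h, m ≤ c.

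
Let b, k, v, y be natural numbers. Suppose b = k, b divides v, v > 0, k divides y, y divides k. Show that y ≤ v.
From k divides y and y divides k, k = y. Since b = k, b = y. b divides v and v > 0, therefore b ≤ v. b = y, so y ≤ v.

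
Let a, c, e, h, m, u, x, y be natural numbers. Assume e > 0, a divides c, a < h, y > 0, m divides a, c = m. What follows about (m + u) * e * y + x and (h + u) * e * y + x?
(m + u) * e * y + x < (h + u) * e * y + x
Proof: c = m and a divides c, therefore a divides m. m divides a, so a = m. Since a < h, m < h. Then m + u < h + u. From e > 0, by multiplying by a positive, (m + u) * e < (h + u) * e. Combined with y > 0, by multiplying by a positive, (m + u) * e * y < (h + u) * e * y. Then (m + u) * e * y + x < (h + u) * e * y + x.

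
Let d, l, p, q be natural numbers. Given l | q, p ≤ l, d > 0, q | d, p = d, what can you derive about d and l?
d = l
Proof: l | q and q | d, hence l | d. d > 0, so l ≤ d. p = d and p ≤ l, hence d ≤ l. Since l ≤ d, l = d. Then d = l.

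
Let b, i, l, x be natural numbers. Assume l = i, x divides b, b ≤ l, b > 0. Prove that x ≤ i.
Because x divides b and b > 0, x ≤ b. l = i and b ≤ l, hence b ≤ i. Since x ≤ b, x ≤ i.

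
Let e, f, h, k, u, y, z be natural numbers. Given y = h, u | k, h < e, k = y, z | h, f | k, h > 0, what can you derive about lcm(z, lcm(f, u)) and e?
lcm(z, lcm(f, u)) < e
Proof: Since k = y and y = h, k = h. f | k and u | k, therefore lcm(f, u) | k. k = h, so lcm(f, u) | h. Since z | h, lcm(z, lcm(f, u)) | h. Since h > 0, lcm(z, lcm(f, u)) ≤ h. From h < e, lcm(z, lcm(f, u)) < e.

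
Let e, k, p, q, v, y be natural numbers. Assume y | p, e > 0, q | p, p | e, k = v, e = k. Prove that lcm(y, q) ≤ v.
e = k and k = v, therefore e = v. Since y | p and q | p, lcm(y, q) | p. Since p | e, lcm(y, q) | e. Since e > 0, lcm(y, q) ≤ e. Since e = v, lcm(y, q) ≤ v.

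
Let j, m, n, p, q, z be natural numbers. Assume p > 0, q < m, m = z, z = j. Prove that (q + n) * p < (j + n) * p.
m = z and z = j, so m = j. q < m, so q < j. Then q + n < j + n. Using p > 0 and multiplying by a positive, (q + n) * p < (j + n) * p.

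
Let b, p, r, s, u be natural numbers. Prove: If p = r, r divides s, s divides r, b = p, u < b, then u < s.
Because r divides s and s divides r, r = s. p = r, so p = s. b = p and u < b, thus u < p. p = s, so u < s.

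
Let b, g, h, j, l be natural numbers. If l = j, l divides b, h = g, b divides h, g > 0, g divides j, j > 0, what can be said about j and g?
j = g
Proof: l = j and l divides b, therefore j divides b. From h = g and b divides h, b divides g. Since j divides b, j divides g. Since g > 0, j ≤ g. From g divides j and j > 0, g ≤ j. Since j ≤ g, j = g.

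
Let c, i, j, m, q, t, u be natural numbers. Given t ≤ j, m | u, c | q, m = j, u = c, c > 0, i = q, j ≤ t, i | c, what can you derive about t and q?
t ≤ q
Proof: Because i = q and i | c, q | c. Since c | q, c = q. j ≤ t and t ≤ j, hence j = t. m = j, so m = t. From u = c and m | u, m | c. Since c > 0, m ≤ c. m = t, so t ≤ c. c = q, so t ≤ q.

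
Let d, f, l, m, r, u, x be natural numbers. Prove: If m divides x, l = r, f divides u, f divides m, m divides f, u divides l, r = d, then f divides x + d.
Because m divides f and f divides m, m = f. Since m divides x, f divides x. Since l = r and r = d, l = d. From f divides u and u divides l, f divides l. Since l = d, f divides d. f divides x, so f divides x + d.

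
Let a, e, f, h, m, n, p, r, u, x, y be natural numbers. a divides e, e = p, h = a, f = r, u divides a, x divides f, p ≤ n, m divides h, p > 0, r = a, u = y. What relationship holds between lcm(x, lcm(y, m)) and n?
lcm(x, lcm(y, m)) ≤ n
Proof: Because f = r and r = a, f = a. Since x divides f, x divides a. u = y and u divides a, thus y divides a. Since h = a and m divides h, m divides a. Since y divides a, lcm(y, m) divides a. x divides a, so lcm(x, lcm(y, m)) divides a. Since e = p and a divides e, a divides p. Since lcm(x, lcm(y, m)) divides a, lcm(x, lcm(y, m)) divides p. p > 0, so lcm(x, lcm(y, m)) ≤ p. p ≤ n, so lcm(x, lcm(y, m)) ≤ n.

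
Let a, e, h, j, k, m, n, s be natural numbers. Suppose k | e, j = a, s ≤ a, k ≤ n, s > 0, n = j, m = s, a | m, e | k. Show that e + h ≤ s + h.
k | e and e | k, hence k = e. n = j and j = a, so n = a. m = s and a | m, therefore a | s. s > 0, so a ≤ s. Since s ≤ a, a = s. Since n = a, n = s. k ≤ n, so k ≤ s. k = e, so e ≤ s. Then e + h ≤ s + h.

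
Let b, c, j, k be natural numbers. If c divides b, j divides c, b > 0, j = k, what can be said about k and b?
k ≤ b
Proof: From j = k and j divides c, k divides c. Since c divides b, k divides b. Since b > 0, k ≤ b.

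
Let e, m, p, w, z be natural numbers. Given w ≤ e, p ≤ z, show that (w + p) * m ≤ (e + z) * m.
Since w ≤ e and p ≤ z, w + p ≤ e + z. Then (w + p) * m ≤ (e + z) * m.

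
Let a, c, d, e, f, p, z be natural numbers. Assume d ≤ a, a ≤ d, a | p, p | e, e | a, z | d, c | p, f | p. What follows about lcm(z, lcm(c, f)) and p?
lcm(z, lcm(c, f)) | p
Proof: From d ≤ a and a ≤ d, d = a. p | e and e | a, therefore p | a. a | p, so a = p. d = a, so d = p. z | d, so z | p. c | p and f | p, therefore lcm(c, f) | p. Since z | p, lcm(z, lcm(c, f)) | p.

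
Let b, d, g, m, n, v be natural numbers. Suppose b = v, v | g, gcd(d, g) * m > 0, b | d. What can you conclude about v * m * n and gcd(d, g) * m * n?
v * m * n ≤ gcd(d, g) * m * n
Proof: From b = v and b | d, v | d. Since v | g, v | gcd(d, g). Then v * m | gcd(d, g) * m. Since gcd(d, g) * m > 0, v * m ≤ gcd(d, g) * m. Then v * m * n ≤ gcd(d, g) * m * n.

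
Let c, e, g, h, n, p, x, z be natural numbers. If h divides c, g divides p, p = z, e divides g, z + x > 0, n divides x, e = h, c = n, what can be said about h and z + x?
h ≤ z + x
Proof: e = h and e divides g, therefore h divides g. p = z and g divides p, so g divides z. h divides g, so h divides z. c = n and h divides c, so h divides n. n divides x, so h divides x. h divides z, so h divides z + x. Because z + x > 0, h ≤ z + x.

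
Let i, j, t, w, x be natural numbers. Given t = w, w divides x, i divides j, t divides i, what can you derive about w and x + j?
w divides x + j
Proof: Since t divides i and i divides j, t divides j. From t = w, w divides j. w divides x, so w divides x + j.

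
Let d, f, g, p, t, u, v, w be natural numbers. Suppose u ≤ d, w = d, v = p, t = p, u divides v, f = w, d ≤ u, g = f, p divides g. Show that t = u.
Since d ≤ u and u ≤ d, d = u. g = f and f = w, thus g = w. w = d, so g = d. Since p divides g, p divides d. d = u, so p divides u. v = p and u divides v, so u divides p. p divides u, so p = u. t = p, so t = u.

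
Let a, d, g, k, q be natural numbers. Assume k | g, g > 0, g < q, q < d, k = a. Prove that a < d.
From k = a and k | g, a | g. Because g > 0, a ≤ g. g < q and q < d, thus g < d. a ≤ g, so a < d.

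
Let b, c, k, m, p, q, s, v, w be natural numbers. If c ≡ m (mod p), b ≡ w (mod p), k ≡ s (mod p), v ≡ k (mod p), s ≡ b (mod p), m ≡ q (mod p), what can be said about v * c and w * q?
v * c ≡ w * q (mod p)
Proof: v ≡ k (mod p) and k ≡ s (mod p), therefore v ≡ s (mod p). Since s ≡ b (mod p), v ≡ b (mod p). From b ≡ w (mod p), v ≡ w (mod p). Because c ≡ m (mod p) and m ≡ q (mod p), c ≡ q (mod p). From v ≡ w (mod p), by multiplying congruences, v * c ≡ w * q (mod p).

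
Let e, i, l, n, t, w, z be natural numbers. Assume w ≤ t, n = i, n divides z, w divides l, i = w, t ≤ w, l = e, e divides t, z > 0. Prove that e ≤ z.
l = e and w divides l, so w divides e. Since t ≤ w and w ≤ t, t = w. e divides t, so e divides w. w divides e, so w = e. n = i and i = w, hence n = w. n divides z, so w divides z. z > 0, so w ≤ z. Since w = e, e ≤ z.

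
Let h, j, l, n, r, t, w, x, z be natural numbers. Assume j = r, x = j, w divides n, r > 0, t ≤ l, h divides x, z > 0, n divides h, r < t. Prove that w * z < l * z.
n divides h and h divides x, so n divides x. From x = j, n divides j. w divides n, so w divides j. Since j = r, w divides r. From r > 0, w ≤ r. r < t and t ≤ l, hence r < l. From w ≤ r, w < l. From z > 0, by multiplying by a positive, w * z < l * z.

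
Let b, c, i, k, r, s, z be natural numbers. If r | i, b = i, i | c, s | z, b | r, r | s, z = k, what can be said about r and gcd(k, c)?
r | gcd(k, c)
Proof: z = k and s | z, so s | k. r | s, so r | k. b = i and b | r, so i | r. r | i, so i = r. Since i | c, r | c. r | k, so r | gcd(k, c).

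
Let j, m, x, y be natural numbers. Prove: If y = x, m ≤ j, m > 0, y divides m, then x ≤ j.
y divides m and m > 0, therefore y ≤ m. From m ≤ j, y ≤ j. y = x, so x ≤ j.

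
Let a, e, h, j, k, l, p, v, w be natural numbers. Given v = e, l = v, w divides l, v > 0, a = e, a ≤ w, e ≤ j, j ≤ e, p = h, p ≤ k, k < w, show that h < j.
l = v and w divides l, so w divides v. v > 0, so w ≤ v. v = e, so w ≤ e. From a = e and a ≤ w, e ≤ w. Since w ≤ e, w = e. Because e ≤ j and j ≤ e, e = j. Because w = e, w = j. p = h and p ≤ k, hence h ≤ k. k < w, so h < w. Since w = j, h < j.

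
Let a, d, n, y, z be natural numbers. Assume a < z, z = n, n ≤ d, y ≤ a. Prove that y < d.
z = n and a < z, therefore a < n. Because y ≤ a, y < n. n ≤ d, so y < d.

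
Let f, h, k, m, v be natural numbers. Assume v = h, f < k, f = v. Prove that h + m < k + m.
From f = v and v = h, f = h. Since f < k, h < k. Then h + m < k + m.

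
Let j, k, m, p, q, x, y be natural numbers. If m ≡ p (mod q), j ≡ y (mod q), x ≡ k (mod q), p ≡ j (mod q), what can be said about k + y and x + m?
k + y ≡ x + m (mod q)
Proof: Since m ≡ p (mod q) and p ≡ j (mod q), m ≡ j (mod q). Because j ≡ y (mod q), m ≡ y (mod q). Using x ≡ k (mod q), by adding congruences, x + m ≡ k + y (mod q). Then k + y ≡ x + m (mod q).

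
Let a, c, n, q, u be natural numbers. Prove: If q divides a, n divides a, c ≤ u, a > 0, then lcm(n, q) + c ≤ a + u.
From n divides a and q divides a, lcm(n, q) divides a. Since a > 0, lcm(n, q) ≤ a. Since c ≤ u, lcm(n, q) + c ≤ a + u.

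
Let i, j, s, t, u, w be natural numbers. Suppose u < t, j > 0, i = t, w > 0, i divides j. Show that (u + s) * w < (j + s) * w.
i = t and i divides j, so t divides j. j > 0, so t ≤ j. Since u < t, u < j. Then u + s < j + s. Combined with w > 0, by multiplying by a positive, (u + s) * w < (j + s) * w.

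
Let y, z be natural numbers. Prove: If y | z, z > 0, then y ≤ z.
Since y | z and z > 0, by divisors are at most what they divide, y ≤ z.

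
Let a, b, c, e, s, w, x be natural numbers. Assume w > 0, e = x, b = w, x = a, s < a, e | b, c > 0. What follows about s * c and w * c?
s * c < w * c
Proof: Because b = w and e | b, e | w. e = x, so x | w. From x = a, a | w. Since w > 0, a ≤ w. Since s < a, s < w. Since c > 0, s * c < w * c.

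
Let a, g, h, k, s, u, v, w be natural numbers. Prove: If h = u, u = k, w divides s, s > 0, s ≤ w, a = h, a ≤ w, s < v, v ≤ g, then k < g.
h = u and u = k, therefore h = k. w divides s and s > 0, so w ≤ s. Since s ≤ w, w = s. Since a = h and a ≤ w, h ≤ w. Since w = s, h ≤ s. Since s < v, h < v. v ≤ g, so h < g. Since h = k, k < g.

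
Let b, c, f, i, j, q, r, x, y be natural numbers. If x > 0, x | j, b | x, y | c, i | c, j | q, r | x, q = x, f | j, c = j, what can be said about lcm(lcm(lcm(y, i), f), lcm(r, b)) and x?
lcm(lcm(lcm(y, i), f), lcm(r, b)) ≤ x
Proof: q = x and j | q, therefore j | x. Since x | j, j = x. y | c and i | c, thus lcm(y, i) | c. Since c = j, lcm(y, i) | j. From f | j, lcm(lcm(y, i), f) | j. j = x, so lcm(lcm(y, i), f) | x. From r | x and b | x, lcm(r, b) | x. lcm(lcm(y, i), f) | x, so lcm(lcm(lcm(y, i), f), lcm(r, b)) | x. Since x > 0, lcm(lcm(lcm(y, i), f), lcm(r, b)) ≤ x.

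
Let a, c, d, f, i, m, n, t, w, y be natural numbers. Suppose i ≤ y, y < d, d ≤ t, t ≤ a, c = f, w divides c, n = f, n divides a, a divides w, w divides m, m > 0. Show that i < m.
i ≤ y and y < d, so i < d. d ≤ t and t ≤ a, so d ≤ a. i < d, so i < a. c = f and w divides c, thus w divides f. From n = f and n divides a, f divides a. w divides f, so w divides a. a divides w, so w = a. Since w divides m, a divides m. m > 0, so a ≤ m. From i < a, i < m.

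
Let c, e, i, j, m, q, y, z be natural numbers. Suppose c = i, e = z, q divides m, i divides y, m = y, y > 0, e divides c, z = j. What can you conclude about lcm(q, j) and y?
lcm(q, j) ≤ y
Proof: m = y and q divides m, so q divides y. Because e = z and z = j, e = j. Since c = i and e divides c, e divides i. i divides y, so e divides y. e = j, so j divides y. Since q divides y, lcm(q, j) divides y. Since y > 0, lcm(q, j) ≤ y.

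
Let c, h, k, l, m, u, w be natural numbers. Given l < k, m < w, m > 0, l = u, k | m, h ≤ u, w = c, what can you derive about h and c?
h < c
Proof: l = u and l < k, so u < k. Since h ≤ u, h < k. From k | m and m > 0, k ≤ m. m < w, so k < w. w = c, so k < c. Since h < k, h < c.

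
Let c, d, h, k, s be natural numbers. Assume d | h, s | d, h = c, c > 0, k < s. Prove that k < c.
s | d and d | h, hence s | h. Because h = c, s | c. Since c > 0, s ≤ c. Since k < s, k < c.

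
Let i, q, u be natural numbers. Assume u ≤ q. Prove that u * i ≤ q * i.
From u ≤ q, by multiplying by a non-negative, u * i ≤ q * i.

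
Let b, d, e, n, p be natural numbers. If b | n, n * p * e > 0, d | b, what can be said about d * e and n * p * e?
d * e ≤ n * p * e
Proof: d | b and b | n, so d | n. Then d | n * p. Then d * e | n * p * e. Since n * p * e > 0, d * e ≤ n * p * e.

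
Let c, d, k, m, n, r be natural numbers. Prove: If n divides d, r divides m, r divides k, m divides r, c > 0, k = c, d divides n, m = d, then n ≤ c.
d divides n and n divides d, thus d = n. Because m = d, m = n. r divides m and m divides r, hence r = m. k = c and r divides k, therefore r divides c. r = m, so m divides c. c > 0, so m ≤ c. m = n, so n ≤ c.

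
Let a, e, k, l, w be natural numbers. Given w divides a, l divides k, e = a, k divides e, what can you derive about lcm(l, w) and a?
lcm(l, w) divides a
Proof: From l divides k and k divides e, l divides e. e = a, so l divides a. Since w divides a, lcm(l, w) divides a.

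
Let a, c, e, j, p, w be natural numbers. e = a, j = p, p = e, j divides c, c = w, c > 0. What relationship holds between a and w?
a ≤ w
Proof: Since j = p and j divides c, p divides c. Because p = e, e divides c. Since c > 0, e ≤ c. c = w, so e ≤ w. e = a, so a ≤ w.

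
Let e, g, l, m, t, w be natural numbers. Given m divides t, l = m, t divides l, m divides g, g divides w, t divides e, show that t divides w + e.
Because l = m and t divides l, t divides m. m divides t, so m = t. m divides g, so t divides g. Since g divides w, t divides w. Since t divides e, t divides w + e.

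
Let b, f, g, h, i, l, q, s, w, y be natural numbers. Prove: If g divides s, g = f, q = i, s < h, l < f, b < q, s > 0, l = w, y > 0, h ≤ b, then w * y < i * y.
g divides s and s > 0, therefore g ≤ s. Since g = f, f ≤ s. Because l < f, l < s. s < h, so l < h. q = i and b < q, therefore b < i. Since h ≤ b, h < i. l < h, so l < i. Because l = w, w < i. Using y > 0, by multiplying by a positive, w * y < i * y.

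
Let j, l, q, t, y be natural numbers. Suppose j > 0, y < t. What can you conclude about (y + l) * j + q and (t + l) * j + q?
(y + l) * j + q < (t + l) * j + q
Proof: y < t, thus y + l < t + l. Because j > 0, (y + l) * j < (t + l) * j. Then (y + l) * j + q < (t + l) * j + q.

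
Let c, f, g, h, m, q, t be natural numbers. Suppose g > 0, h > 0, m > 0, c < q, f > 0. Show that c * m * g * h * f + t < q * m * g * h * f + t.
Because c < q and m > 0, c * m < q * m. g > 0, so c * m * g < q * m * g. Since h > 0, c * m * g * h < q * m * g * h. f > 0, so c * m * g * h * f < q * m * g * h * f. Then c * m * g * h * f + t < q * m * g * h * f + t.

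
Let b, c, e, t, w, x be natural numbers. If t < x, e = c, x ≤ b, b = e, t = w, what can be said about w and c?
w < c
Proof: Since b = e and e = c, b = c. t < x and x ≤ b, therefore t < b. Because b = c, t < c. t = w, so w < c.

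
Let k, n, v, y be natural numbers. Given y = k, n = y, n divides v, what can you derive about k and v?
k divides v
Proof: n = y and n divides v, thus y divides v. Since y = k, k divides v.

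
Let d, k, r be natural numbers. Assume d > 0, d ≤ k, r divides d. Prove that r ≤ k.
Because r divides d and d > 0, r ≤ d. From d ≤ k, r ≤ k.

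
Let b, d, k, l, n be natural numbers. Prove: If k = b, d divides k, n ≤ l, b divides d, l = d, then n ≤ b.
Since k = b and d divides k, d divides b. b divides d, so d = b. Because l = d, l = b. Since n ≤ l, n ≤ b.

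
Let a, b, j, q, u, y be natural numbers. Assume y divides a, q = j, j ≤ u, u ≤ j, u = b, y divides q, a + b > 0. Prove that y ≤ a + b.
Since j ≤ u and u ≤ j, j = u. u = b, so j = b. q = j, so q = b. From y divides q, y divides b. Since y divides a, y divides a + b. a + b > 0, so y ≤ a + b.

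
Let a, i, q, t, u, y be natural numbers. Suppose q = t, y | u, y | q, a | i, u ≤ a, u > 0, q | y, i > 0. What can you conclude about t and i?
t ≤ i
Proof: y | q and q | y, therefore y = q. q = t, so y = t. y | u and u > 0, so y ≤ u. Since y = t, t ≤ u. Since u ≤ a, t ≤ a. a | i and i > 0, therefore a ≤ i. Since t ≤ a, t ≤ i.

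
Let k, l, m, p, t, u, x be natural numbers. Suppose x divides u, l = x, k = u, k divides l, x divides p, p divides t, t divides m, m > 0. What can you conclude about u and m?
u ≤ m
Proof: k = u and k divides l, therefore u divides l. Since l = x, u divides x. Since x divides u, x = u. x divides p and p divides t, so x divides t. From t divides m, x divides m. Since m > 0, x ≤ m. Since x = u, u ≤ m.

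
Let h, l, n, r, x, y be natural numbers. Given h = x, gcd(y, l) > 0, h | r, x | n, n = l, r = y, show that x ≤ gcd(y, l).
r = y and h | r, therefore h | y. h = x, so x | y. n = l and x | n, therefore x | l. x | y, so x | gcd(y, l). gcd(y, l) > 0, so x ≤ gcd(y, l).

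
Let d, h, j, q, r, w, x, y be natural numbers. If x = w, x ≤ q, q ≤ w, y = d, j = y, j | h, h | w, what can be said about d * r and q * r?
d * r | q * r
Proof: Because x = w and x ≤ q, w ≤ q. q ≤ w, so w = q. j | h and h | w, so j | w. j = y, so y | w. y = d, so d | w. Because w = q, d | q. Then d * r | q * r.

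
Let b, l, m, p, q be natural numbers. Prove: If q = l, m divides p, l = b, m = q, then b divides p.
m = q and q = l, so m = l. Because l = b, m = b. Since m divides p, b divides p.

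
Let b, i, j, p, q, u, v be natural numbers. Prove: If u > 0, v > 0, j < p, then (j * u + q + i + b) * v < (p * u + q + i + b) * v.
Since j < p and u > 0, j * u < p * u. Then j * u + q < p * u + q. Then j * u + q + i < p * u + q + i. Then j * u + q + i + b < p * u + q + i + b. v > 0, so (j * u + q + i + b) * v < (p * u + q + i + b) * v.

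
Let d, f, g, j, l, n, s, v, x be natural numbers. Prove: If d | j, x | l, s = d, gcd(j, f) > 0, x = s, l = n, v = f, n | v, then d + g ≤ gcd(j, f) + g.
From x = s and s = d, x = d. x | l, so d | l. Since l = n, d | n. v = f and n | v, so n | f. Since d | n, d | f. Since d | j, d | gcd(j, f). gcd(j, f) > 0, so d ≤ gcd(j, f). Then d + g ≤ gcd(j, f) + g.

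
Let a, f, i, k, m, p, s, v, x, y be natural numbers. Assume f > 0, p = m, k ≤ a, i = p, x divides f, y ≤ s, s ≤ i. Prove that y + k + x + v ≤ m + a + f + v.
From i = p and p = m, i = m. y ≤ s and s ≤ i, so y ≤ i. i = m, so y ≤ m. x divides f and f > 0, hence x ≤ f. k ≤ a, so k + x ≤ a + f. y ≤ m, so y + k + x ≤ m + a + f. Then y + k + x + v ≤ m + a + f + v.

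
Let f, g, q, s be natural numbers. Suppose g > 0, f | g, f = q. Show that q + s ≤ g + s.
From f = q and f | g, q | g. g > 0, so q ≤ g. Then q + s ≤ g + s.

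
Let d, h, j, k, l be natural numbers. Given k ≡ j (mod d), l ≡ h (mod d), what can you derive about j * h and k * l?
j * h ≡ k * l (mod d)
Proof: Since k ≡ j (mod d) and l ≡ h (mod d), by multiplying congruences, k * l ≡ j * h (mod d). Then j * h ≡ k * l (mod d).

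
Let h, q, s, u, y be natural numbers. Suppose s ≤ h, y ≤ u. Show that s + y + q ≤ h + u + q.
s ≤ h and y ≤ u, hence s + y ≤ h + u. Then s + y + q ≤ h + u + q.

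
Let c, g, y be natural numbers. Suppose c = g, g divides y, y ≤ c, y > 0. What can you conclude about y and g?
y = g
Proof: c = g and y ≤ c, thus y ≤ g. Since g divides y and y > 0, g ≤ y. Since y ≤ g, y = g.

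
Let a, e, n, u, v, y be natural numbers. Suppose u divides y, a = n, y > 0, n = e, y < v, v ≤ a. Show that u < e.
a = n and n = e, hence a = e. u divides y and y > 0, so u ≤ y. y < v and v ≤ a, hence y < a. u ≤ y, so u < a. Since a = e, u < e.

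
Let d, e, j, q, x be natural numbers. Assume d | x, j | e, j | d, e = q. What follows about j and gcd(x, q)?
j | gcd(x, q)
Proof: j | d and d | x, therefore j | x. e = q and j | e, so j | q. Since j | x, j | gcd(x, q).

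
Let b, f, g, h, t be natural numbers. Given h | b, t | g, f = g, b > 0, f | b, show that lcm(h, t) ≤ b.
f = g and f | b, so g | b. t | g, so t | b. h | b, so lcm(h, t) | b. b > 0, so lcm(h, t) ≤ b.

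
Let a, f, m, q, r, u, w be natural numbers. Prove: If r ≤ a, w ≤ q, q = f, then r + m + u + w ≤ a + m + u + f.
Because r ≤ a, r + m ≤ a + m. Then r + m + u ≤ a + m + u. Because q = f and w ≤ q, w ≤ f. Since r + m + u ≤ a + m + u, r + m + u + w ≤ a + m + u + f.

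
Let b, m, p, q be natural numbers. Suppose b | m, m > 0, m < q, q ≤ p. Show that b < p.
b | m and m > 0, hence b ≤ m. From m < q and q ≤ p, m < p. b ≤ m, so b < p.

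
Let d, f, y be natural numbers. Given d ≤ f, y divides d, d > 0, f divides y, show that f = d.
f divides y and y divides d, thus f divides d. d > 0, so f ≤ d. d ≤ f, so f = d.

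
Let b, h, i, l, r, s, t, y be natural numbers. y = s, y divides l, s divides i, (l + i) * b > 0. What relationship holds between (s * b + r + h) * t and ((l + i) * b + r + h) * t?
(s * b + r + h) * t ≤ ((l + i) * b + r + h) * t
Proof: Because y = s and y divides l, s divides l. Since s divides i, s divides l + i. Then s * b divides (l + i) * b. (l + i) * b > 0, so s * b ≤ (l + i) * b. Then s * b + r ≤ (l + i) * b + r. Then s * b + r + h ≤ (l + i) * b + r + h. By multiplying by a non-negative, (s * b + r + h) * t ≤ ((l + i) * b + r + h) * t.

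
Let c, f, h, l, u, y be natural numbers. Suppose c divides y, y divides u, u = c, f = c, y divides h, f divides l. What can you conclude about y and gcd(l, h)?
y divides gcd(l, h)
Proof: u = c and y divides u, thus y divides c. c divides y, so c = y. Because f = c and f divides l, c divides l. c = y, so y divides l. Since y divides h, y divides gcd(l, h).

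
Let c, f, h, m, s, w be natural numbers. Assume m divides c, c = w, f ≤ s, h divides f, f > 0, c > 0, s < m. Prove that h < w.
h divides f and f > 0, so h ≤ f. Since f ≤ s and s < m, f < m. From m divides c and c > 0, m ≤ c. Since c = w, m ≤ w. Since f < m, f < w. Since h ≤ f, h < w.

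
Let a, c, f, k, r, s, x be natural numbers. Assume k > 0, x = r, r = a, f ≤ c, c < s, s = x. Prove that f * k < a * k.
x = r and r = a, hence x = a. s = x, so s = a. f ≤ c and c < s, thus f < s. Since s = a, f < a. Combining with k > 0, by multiplying by a positive, f * k < a * k.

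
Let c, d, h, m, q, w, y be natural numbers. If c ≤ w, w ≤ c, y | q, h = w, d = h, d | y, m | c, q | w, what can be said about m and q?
m | q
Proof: c ≤ w and w ≤ c, hence c = w. Since d = h and d | y, h | y. y | q, so h | q. Since h = w, w | q. From q | w, w = q. Since c = w, c = q. Since m | c, m | q.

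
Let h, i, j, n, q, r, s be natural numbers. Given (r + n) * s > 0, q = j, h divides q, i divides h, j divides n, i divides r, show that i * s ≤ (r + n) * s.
q = j and h divides q, so h divides j. j divides n, so h divides n. Since i divides h, i divides n. Since i divides r, i divides r + n. Then i * s divides (r + n) * s. (r + n) * s > 0, so i * s ≤ (r + n) * s.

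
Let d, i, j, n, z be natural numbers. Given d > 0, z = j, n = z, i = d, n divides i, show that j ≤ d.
From n = z and z = j, n = j. i = d and n divides i, thus n divides d. Since n = j, j divides d. From d > 0, j ≤ d.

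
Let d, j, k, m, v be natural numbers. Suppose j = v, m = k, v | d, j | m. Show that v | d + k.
Since m = k and j | m, j | k. Because j = v, v | k. v | d, so v | d + k.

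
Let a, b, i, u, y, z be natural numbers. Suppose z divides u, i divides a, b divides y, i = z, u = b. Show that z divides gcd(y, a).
u = b and z divides u, hence z divides b. From b divides y, z divides y. i = z and i divides a, so z divides a. Since z divides y, z divides gcd(y, a).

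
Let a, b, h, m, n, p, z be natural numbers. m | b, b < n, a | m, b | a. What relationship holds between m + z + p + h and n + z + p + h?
m + z + p + h < n + z + p + h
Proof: b | a and a | m, thus b | m. From m | b, b = m. b < n, so m < n. Then m + z < n + z. Then m + z + p < n + z + p. Then m + z + p + h < n + z + p + h.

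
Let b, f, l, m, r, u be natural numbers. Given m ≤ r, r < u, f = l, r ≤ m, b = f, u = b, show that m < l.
b = f and f = l, therefore b = l. r ≤ m and m ≤ r, therefore r = m. Since r < u, m < u. u = b, so m < b. b = l, so m < l.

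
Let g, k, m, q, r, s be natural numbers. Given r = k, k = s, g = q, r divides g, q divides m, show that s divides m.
From r = k and k = s, r = s. g = q and r divides g, therefore r divides q. Since q divides m, r divides m. r = s, so s divides m.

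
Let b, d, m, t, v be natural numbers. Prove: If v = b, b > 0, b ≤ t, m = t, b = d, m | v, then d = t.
v = b and m | v, so m | b. m = t, so t | b. b > 0, so t ≤ b. From b ≤ t, t = b. Since b = d, t = d. Then d = t.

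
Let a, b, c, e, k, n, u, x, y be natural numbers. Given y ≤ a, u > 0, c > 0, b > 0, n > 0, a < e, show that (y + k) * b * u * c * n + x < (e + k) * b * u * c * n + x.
y ≤ a and a < e, thus y < e. Then y + k < e + k. Since b > 0, by multiplying by a positive, (y + k) * b < (e + k) * b. Because u > 0, by multiplying by a positive, (y + k) * b * u < (e + k) * b * u. Since c > 0, by multiplying by a positive, (y + k) * b * u * c < (e + k) * b * u * c. Since n > 0, by multiplying by a positive, (y + k) * b * u * c * n < (e + k) * b * u * c * n. Then (y + k) * b * u * c * n + x < (e + k) * b * u * c * n + x.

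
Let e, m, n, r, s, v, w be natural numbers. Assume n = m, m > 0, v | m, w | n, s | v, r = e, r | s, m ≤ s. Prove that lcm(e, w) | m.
From s | v and v | m, s | m. Since m > 0, s ≤ m. Since m ≤ s, s = m. r = e and r | s, therefore e | s. Because s = m, e | m. Since n = m and w | n, w | m. e | m, so lcm(e, w) | m.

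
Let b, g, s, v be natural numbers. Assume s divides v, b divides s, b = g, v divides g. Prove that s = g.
Since s divides v and v divides g, s divides g. b = g and b divides s, hence g divides s. s divides g, so s = g.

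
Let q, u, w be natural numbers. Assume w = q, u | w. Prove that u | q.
w = q and u | w. By substitution, u | q.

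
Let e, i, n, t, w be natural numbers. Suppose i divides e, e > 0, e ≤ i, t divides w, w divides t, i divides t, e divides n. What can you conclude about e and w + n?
e divides w + n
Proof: Since i divides e and e > 0, i ≤ e. Because e ≤ i, i = e. t divides w and w divides t, thus t = w. From i divides t, i divides w. i = e, so e divides w. e divides n, so e divides w + n.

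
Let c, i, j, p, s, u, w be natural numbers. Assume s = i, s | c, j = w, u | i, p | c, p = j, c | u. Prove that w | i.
From p = j and j = w, p = w. Because c | u and u | i, c | i. s = i and s | c, therefore i | c. Since c | i, c = i. p | c, so p | i. Since p = w, w | i.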